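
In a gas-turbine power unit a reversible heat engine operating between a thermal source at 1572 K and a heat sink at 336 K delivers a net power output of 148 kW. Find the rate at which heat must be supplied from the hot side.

The Carnot efficiency is η = 1 − T_C/T_H = 1 − 336.00/1572.00 = 0.7863.
Q_H = W/η = 148/0.7863 = 188 kW.

Q̇_H ≈ 188 kW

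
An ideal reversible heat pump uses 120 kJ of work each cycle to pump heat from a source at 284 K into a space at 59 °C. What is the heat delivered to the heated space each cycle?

T_H = 59 °C → 59 + 273.15 = 332.15 K.
COP_HP = T_H/(T_H − T_C) = 332.15/48.15 = 6.8982.
Q_H = COP_HP · W = 6.8982 × 120 = 827.8 kJ.

Q_H ≈ 827.8 kJ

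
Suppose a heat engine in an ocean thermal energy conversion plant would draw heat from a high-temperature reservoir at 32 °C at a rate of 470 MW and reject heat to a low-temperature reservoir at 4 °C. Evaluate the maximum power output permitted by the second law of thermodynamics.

Ẇ_max ≈ 43.1 MW

T_H = 32 °C → 32 + 273.15 = 305.15 K.
T_C = 4 °C → 4 + 273.15 = 277.15 K.
The second-law ceiling is the Carnot efficiency, η_max = 1 − T_C/T_H = 1 − 277.15/305.15 = 0.0918.
W_max = η_max · Q_H = 0.0918 × 470 = 43.1 MW.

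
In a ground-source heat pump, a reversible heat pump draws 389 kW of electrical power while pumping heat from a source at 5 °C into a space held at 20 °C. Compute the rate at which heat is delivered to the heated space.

T_H = 20 °C → 20 + 273.15 = 293.15 K.
T_C = 5 °C → 5 + 273.15 = 278.15 K.
Reversible heating COP: COP_HP = T_H/(T_H − T_C) = 293.15/15.00 = 19.5433.
Q_H = COP_HP · W = 19.5433 × 389 = 7600 kW.

Q̇_H ≈ 7600 kW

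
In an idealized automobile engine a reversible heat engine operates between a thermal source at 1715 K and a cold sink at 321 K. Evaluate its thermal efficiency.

Since the cycle is reversible, η = 1 − T_C/T_H = 1 − 321.00/1715.00 = 0.8128.

η ≈ 0.8128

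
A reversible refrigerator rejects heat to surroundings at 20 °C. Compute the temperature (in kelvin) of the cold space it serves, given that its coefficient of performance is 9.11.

T_C ≈ 264 K

T_H = 20 °C → 20 + 273.15 = 293.15 K.
COP_R = T_C/(T_H − T_C) ⇒ T_C = T_H·COP_R/(1 + COP_R) = 293.15 × 9.11/(1 + 9.11) = 264 K.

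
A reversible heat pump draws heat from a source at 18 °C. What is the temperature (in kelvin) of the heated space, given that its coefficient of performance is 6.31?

T_H ≈ 346 K

T_C = 18 °C → 18 + 273.15 = 291.15 K.
COP_HP = T_H/(T_H − T_C) ⇒ T_H = T_C·COP_HP/(COP_HP − 1) = 291.15 × 6.31/(6.31 − 1) = 346 K.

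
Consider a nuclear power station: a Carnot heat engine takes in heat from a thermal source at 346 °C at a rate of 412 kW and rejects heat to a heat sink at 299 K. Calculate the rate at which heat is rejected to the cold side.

Q̇_C ≈ 199 kW

T_H = 346 °C → 346 + 273.15 = 619.15 K.
η_rev = 1 − T_C/T_H = 1 − 299.00/619.15 = 0.5171.
For a reversible cycle Q_C/Q_H = T_C/T_H, so Q_C = 412 × 299.00/619.15 = 199 kW.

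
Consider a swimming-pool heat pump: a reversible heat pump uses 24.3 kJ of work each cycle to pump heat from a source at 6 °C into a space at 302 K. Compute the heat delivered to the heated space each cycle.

T_C = 6 °C → 6 + 273.15 = 279.15 K.
For a reversible heat pump, COP_HP = T_H/(T_H − T_C) = 302.00/22.85 = 13.2166.
Q_H = COP_HP · W = 13.2166 × 24.3 = 321 kJ.

Q_H ≈ 321 kJ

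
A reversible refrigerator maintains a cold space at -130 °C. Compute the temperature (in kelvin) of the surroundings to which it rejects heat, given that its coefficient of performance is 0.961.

T_H ≈ 292.1 K

T_C = -130 °C → -130 + 273.15 = 143.15 K.
COP_R = T_C/(T_H − T_C) ⇒ T_H = T_C·(1 + 1/COP_R) = 143.15 × (1 + 1/0.961) = 292.1 K.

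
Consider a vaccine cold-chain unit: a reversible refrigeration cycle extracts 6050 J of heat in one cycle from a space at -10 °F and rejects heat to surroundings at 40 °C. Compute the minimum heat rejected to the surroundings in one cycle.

Q_H ≈ 7580 J

T_H = 40 °C → 40 + 273.15 = 313.15 K.
T_C = -10 °F → (-10 − 32) × 5/9 = -23.33 °C = 249.82 K.
For a reversible cycle Q_H/Q_C = T_H/T_C, so Q_H = Q_C·T_H/T_C = 6050 × 313.15/249.82 = 7580 J.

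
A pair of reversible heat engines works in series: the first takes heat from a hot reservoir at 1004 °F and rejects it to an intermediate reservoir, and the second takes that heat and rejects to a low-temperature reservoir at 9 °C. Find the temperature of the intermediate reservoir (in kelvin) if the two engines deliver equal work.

T_H = 1004 °F → (1004 − 32) × 5/9 = 540.00 °C = 813.15 K.
T_C = 9 °C → 9 + 273.15 = 282.15 K.
For reversible stages Q_m = Q_H·(T_m/T_H). Setting W₁ = Q_H(1 − T_m/T_H) equal to W₂ = Q_m(1 − T_C/T_m) = Q_H·(T_m − T_C)/T_H gives T_H − T_m = T_m − T_C, so T_m = (T_H + T_C)/2 = (813.15 + 282.15)/2 = 548 K.

T_m ≈ 548 K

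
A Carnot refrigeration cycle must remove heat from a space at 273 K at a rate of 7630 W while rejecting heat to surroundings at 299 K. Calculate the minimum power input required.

The reversible coefficient of performance is COP_R = T_C/(T_H − T_C) = 273.00/26.00 = 10.5000.
W = Q_C/COP_R = 7630/10.5000 = 727 W.

Ẇ_in ≈ 727 W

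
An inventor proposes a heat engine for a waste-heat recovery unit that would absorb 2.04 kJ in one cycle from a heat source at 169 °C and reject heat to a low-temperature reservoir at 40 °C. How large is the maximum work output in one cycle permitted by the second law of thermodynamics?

T_H = 169 °C → 169 + 273.15 = 442.15 K.
T_C = 40 °C → 40 + 273.15 = 313.15 K.
The second-law ceiling is the Carnot efficiency, η_max = 1 − T_C/T_H = 1 − 313.15/442.15 = 0.2918.
W_max = η_max · Q_H = 0.2918 × 2.04 = 0.595 kJ.

W_max ≈ 0.595 kJ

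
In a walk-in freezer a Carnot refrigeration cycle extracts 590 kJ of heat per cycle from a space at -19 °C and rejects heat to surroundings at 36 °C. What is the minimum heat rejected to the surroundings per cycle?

T_H = 36 °C → 36 + 273.15 = 309.15 K.
T_C = -19 °C → -19 + 273.15 = 254.15 K.
For a reversible cycle Q_H/Q_C = T_H/T_C, so Q_H = Q_C·T_H/T_C = 590 × 309.15/254.15 = 718 kJ.

Q_H ≈ 718 kJ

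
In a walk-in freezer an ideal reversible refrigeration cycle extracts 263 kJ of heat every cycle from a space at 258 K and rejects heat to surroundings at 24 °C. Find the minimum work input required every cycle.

W_in ≈ 39.9 kJ

T_H = 24 °C → 24 + 273.15 = 297.15 K.
For a reversible refrigerator, COP_R = T_C/(T_H − T_C) = 258.00/39.15 = 6.5900.
W = Q_C/COP_R = 263/6.5900 = 39.9 kJ.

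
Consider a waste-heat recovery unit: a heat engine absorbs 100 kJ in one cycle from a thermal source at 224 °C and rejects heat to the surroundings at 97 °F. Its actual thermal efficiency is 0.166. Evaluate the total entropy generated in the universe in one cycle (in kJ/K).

T_H = 224 °C → 224 + 273.15 = 497.15 K.
T_C = 97 °F → (97 − 32) × 5/9 = 36.11 °C = 309.26 K.
W = η·Q_H = 0.166 × 100 = 16.60 kJ, so Q_C = Q_H − W = 83.40 kJ.
Reservoir entropy changes: ΔS_H = −Q_H/T_H = −100/497.15 = -0.2011 kJ/K and ΔS_C = +Q_C/T_C = 83.40/309.26 = 0.2697 kJ/K.
ΔS_univ = −Q_H/T_H + Q_C/T_C = 0.0685 kJ/K (> 0, since η = 0.166 < η_Carnot = 0.378).

ΔS_univ ≈ 0.0685 kJ/K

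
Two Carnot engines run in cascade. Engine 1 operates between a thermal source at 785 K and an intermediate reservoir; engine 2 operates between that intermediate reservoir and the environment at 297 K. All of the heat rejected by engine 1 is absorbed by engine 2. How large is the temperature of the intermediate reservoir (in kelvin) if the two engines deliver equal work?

For reversible stages Q_m = Q_H·(T_m/T_H). Setting W₁ = Q_H(1 − T_m/T_H) equal to W₂ = Q_m(1 − T_C/T_m) = Q_H·(T_m − T_C)/T_H gives T_H − T_m = T_m − T_C, so T_m = (T_H + T_C)/2 = (785.00 + 297.00)/2 = 541 K.

T_m ≈ 541 K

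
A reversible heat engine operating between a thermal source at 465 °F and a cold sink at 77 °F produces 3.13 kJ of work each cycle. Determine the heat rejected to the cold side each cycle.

Q_C ≈ 4.33 kJ

T_H = 465 °F → (465 − 32) × 5/9 = 240.56 °C = 513.71 K.
T_C = 77 °F → (77 − 32) × 5/9 = 25.00 °C = 298.15 K.
For a reversible engine, η = 1 − T_C/T_H = 1 − 298.15/513.71 = 0.4196.
Since Q_C/Q_H = T_C/T_H and Q_H = W/η, Q_C = W·T_C/(T_H − T_C) = 3.13 × 298.15/215.56 = 4.33 kJ.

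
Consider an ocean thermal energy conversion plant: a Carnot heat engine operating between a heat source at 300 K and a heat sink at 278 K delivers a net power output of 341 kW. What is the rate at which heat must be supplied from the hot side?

Q̇_H ≈ 4650 kW

η_rev = 1 − T_C/T_H = 1 − 278.00/300.00 = 0.0733.
Q_H = W/η = 341/0.0733 = 4650 kW.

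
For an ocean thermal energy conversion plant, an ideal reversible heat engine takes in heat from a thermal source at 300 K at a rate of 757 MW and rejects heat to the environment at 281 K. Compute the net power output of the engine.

Ẇ ≈ 47.9 MW

The Carnot efficiency is η = 1 − T_C/T_H = 1 − 281.00/300.00 = 0.0633.
W = η·Q_H = 0.0633 × 757 = 47.9 MW.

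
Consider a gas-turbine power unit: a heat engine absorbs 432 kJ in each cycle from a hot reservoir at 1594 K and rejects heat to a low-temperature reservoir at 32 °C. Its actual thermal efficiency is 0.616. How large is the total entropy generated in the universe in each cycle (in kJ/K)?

ΔS_univ ≈ 0.273 kJ/K

T_C = 32 °C → 32 + 273.15 = 305.15 K.
W = η·Q_H = 0.616 × 432 = 266.1 kJ, so Q_C = Q_H − W = 165.9 kJ.
Entropy balance on the reservoirs: −Q_H/T_H = -0.2710 kJ/K, +Q_C/T_C = 0.5436 kJ/K.
ΔS_univ = −Q_H/T_H + Q_C/T_C = 0.273 kJ/K (> 0, since η = 0.616 < η_Carnot = 0.809).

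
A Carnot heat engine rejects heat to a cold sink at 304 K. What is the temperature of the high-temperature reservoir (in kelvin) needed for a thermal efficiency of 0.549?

T_H ≈ 674.1 K

From η = 1 − T_C/T_H, solving for T_H gives T_H = T_C/(1 − η) = 304.00/(1 − 0.549) = 674.1 K.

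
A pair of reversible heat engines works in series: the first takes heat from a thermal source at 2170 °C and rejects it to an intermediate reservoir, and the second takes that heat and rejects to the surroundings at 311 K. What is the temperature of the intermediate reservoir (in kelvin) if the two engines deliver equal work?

T_m ≈ 1377 K

T_H = 2170 °C → 2170 + 273.15 = 2443.15 K.
For reversible stages Q_m = Q_H·(T_m/T_H). Setting W₁ = Q_H(1 − T_m/T_H) equal to W₂ = Q_m(1 − T_C/T_m) = Q_H·(T_m − T_C)/T_H gives T_H − T_m = T_m − T_C, so T_m = (T_H + T_C)/2 = (2443.15 + 311.00)/2 = 1377 K.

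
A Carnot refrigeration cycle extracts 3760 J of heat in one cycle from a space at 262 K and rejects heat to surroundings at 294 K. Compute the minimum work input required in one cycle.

Carnot COP: COP_R = T_C/(T_H − T_C) = 262.00/32.00 = 8.1875.
W = Q_C/COP_R = 3760/8.1875 = 459 J.

W_in ≈ 459 J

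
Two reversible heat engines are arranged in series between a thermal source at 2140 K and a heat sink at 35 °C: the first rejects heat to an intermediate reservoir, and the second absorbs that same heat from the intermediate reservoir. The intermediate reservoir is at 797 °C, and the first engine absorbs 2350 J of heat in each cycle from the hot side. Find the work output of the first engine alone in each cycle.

W₁ ≈ 1170 J

T_C = 35 °C → 35 + 273.15 = 308.15 K.
T_m = 797 °C → 797 + 273.15 = 1070.15 K.
First-stage efficiency η₁ = 1 − T_m/T_H = 1 − 1070.15/2140.00 = 0.4999.
W₁ = η₁·Q_H = 0.4999 × 2350 = 1170 J.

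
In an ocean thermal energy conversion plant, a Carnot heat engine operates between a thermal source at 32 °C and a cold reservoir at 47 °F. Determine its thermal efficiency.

T_H = 32 °C → 32 + 273.15 = 305.15 K.
T_C = 47 °F → (47 − 32) × 5/9 = 8.33 °C = 281.48 K.
For a reversible engine, η = 1 − T_C/T_H = 1 − 281.48/305.15 = 0.0776.

η ≈ 0.0776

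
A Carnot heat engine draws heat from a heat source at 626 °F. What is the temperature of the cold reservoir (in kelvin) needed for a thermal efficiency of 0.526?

T_C ≈ 286 K

T_H = 626 °F → (626 − 32) × 5/9 = 330.00 °C = 603.15 K.
From η = 1 − T_C/T_H, T_C = T_H·(1 − η) = 603.15 × (1 − 0.526) = 286 K.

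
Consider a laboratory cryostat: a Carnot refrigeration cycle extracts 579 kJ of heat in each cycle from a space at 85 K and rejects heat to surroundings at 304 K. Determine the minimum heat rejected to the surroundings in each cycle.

Q_H ≈ 2070 kJ

For a reversible cycle Q_H/Q_C = T_H/T_C, so Q_H = Q_C·T_H/T_C = 579 × 304.00/85.00 = 2070 kJ.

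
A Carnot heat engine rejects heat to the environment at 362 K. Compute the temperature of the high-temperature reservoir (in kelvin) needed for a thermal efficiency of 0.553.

T_H ≈ 809.8 K

From η = 1 − T_C/T_H, solving for T_H gives T_H = T_C/(1 − η) = 362.00/(1 − 0.553) = 809.8 K.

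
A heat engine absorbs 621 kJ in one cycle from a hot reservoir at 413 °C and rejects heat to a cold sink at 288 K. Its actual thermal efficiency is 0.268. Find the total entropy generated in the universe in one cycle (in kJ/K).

T_H = 413 °C → 413 + 273.15 = 686.15 K.
W = η·Q_H = 0.268 × 621 = 166.4 kJ, so Q_C = Q_H − W = 454.6 kJ.
Reservoir entropy changes: ΔS_H = −Q_H/T_H = −621/686.15 = -0.9050 kJ/K and ΔS_C = +Q_C/T_C = 454.6/288.00 = 1.578 kJ/K.
ΔS_univ = −Q_H/T_H + Q_C/T_C = 0.673 kJ/K (> 0, since η = 0.268 < η_Carnot = 0.580).

ΔS_univ ≈ 0.673 kJ/K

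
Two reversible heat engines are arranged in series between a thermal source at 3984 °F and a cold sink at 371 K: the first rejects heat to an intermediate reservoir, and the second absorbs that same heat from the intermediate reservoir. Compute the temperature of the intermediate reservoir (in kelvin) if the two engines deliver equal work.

T_m ≈ 1420 K

T_H = 3984 °F → (3984 − 32) × 5/9 = 2195.56 °C = 2468.71 K.
For reversible stages Q_m = Q_H·(T_m/T_H). Setting W₁ = Q_H(1 − T_m/T_H) equal to W₂ = Q_m(1 − T_C/T_m) = Q_H·(T_m − T_C)/T_H gives T_H − T_m = T_m − T_C, so T_m = (T_H + T_C)/2 = (2468.71 + 371.00)/2 = 1420 K.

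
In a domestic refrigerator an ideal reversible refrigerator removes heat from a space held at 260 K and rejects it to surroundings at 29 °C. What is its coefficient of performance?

T_H = 29 °C → 29 + 273.15 = 302.15 K.
Carnot COP: COP_R = T_C/(T_H − T_C) = 260.00/(302.15 − 260.00) = 6.17.

COP_R ≈ 6.17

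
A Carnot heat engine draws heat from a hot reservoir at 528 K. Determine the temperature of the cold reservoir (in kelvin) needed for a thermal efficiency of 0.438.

From η = 1 − T_C/T_H, T_C = T_H·(1 − η) = 528.00 × (1 − 0.438) = 296.7 K.

T_C ≈ 296.7 K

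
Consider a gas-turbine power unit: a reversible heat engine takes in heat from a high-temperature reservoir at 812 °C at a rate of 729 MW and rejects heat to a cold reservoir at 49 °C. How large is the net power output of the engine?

T_H = 812 °C → 812 + 273.15 = 1085.15 K.
T_C = 49 °C → 49 + 273.15 = 322.15 K.
Since the cycle is reversible, η = 1 − T_C/T_H = 1 − 322.15/1085.15 = 0.7031.
W = η·Q_H = 0.7031 × 729 = 512.6 MW.

Ẇ ≈ 512.6 MW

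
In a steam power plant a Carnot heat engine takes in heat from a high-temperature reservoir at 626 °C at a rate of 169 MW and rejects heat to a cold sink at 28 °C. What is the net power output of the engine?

Ẇ ≈ 112 MW

T_H = 626 °C → 626 + 273.15 = 899.15 K.
T_C = 28 °C → 28 + 273.15 = 301.15 K.
The Carnot efficiency is η = 1 − T_C/T_H = 1 − 301.15/899.15 = 0.6651.
W = η·Q_H = 0.6651 × 169 = 112 MW.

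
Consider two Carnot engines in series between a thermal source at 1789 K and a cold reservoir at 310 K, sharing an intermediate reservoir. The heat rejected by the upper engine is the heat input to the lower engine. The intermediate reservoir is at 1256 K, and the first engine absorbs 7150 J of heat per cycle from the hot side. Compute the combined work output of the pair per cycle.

Two reversible stages in series are equivalent to a single Carnot engine between T_H and T_C, so η_total = 1 − T_C/T_H = 1 − 310.00/1789.00 = 0.8267.
W_total = η_total · Q_H = 0.8267 × 7150 = 5910 J.

W_total ≈ 5910 J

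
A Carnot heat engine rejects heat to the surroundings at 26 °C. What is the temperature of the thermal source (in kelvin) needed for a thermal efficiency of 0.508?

T_H ≈ 608.0 K

T_C = 26 °C → 26 + 273.15 = 299.15 K.
From η = 1 − T_C/T_H, solving for T_H gives T_H = T_C/(1 − η) = 299.15/(1 − 0.508) = 608.0 K.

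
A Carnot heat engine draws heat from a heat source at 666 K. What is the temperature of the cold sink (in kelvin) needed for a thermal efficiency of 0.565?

T_C ≈ 289.7 K

From η = 1 − T_C/T_H, T_C = T_H·(1 − η) = 666.00 × (1 − 0.565) = 289.7 K.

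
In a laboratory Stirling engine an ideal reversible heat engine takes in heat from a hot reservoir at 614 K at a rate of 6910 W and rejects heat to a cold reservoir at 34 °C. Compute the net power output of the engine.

Ẇ ≈ 3450 W

T_C = 34 °C → 34 + 273.15 = 307.15 K.
For a reversible engine, η = 1 − T_C/T_H = 1 − 307.15/614.00 = 0.4998.
W = η·Q_H = 0.4998 × 6910 = 3450 W.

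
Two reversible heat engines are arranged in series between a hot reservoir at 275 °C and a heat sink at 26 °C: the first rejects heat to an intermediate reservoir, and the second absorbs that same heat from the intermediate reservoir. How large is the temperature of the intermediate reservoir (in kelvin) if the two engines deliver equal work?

T_m ≈ 424 K

T_H = 275 °C → 275 + 273.15 = 548.15 K.
T_C = 26 °C → 26 + 273.15 = 299.15 K.
For reversible stages Q_m = Q_H·(T_m/T_H). Setting W₁ = Q_H(1 − T_m/T_H) equal to W₂ = Q_m(1 − T_C/T_m) = Q_H·(T_m − T_C)/T_H gives T_H − T_m = T_m − T_C, so T_m = (T_H + T_C)/2 = (548.15 + 299.15)/2 = 424 K.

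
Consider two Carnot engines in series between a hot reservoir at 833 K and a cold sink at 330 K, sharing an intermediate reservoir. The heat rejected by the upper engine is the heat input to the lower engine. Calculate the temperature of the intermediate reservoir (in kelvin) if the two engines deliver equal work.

T_m ≈ 582 K

For reversible stages Q_m = Q_H·(T_m/T_H). Setting W₁ = Q_H(1 − T_m/T_H) equal to W₂ = Q_m(1 − T_C/T_m) = Q_H·(T_m − T_C)/T_H gives T_H − T_m = T_m − T_C, so T_m = (T_H + T_C)/2 = (833.00 + 330.00)/2 = 582 K.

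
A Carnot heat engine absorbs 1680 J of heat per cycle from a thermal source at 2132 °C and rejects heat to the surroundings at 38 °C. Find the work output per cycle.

T_H = 2132 °C → 2132 + 273.15 = 2405.15 K.
T_C = 38 °C → 38 + 273.15 = 311.15 K.
Carnot efficiency: η = 1 − T_C/T_H = 1 − 311.15/2405.15 = 0.8706.
W = η·Q_H = 0.8706 × 1680 = 1463 J.

W ≈ 1463 J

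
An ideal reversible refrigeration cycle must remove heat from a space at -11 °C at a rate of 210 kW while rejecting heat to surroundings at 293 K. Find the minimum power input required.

T_C = -11 °C → -11 + 273.15 = 262.15 K.
COP_R = T_C/(T_H − T_C) = 262.15/30.85 = 8.4976.
W = Q_C/COP_R = 210/8.4976 = 24.7 kW.

Ẇ_in ≈ 24.7 kW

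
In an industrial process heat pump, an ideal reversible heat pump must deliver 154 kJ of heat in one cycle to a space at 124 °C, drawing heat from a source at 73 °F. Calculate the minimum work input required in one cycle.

T_H = 124 °C → 124 + 273.15 = 397.15 K.
T_C = 73 °F → (73 − 32) × 5/9 = 22.78 °C = 295.93 K.
COP_HP = T_H/(T_H − T_C) = 397.15/101.22 = 3.9235.
W = Q_H/COP_HP = 154/3.9235 = 39.25 kJ.

W_in ≈ 39.25 kJ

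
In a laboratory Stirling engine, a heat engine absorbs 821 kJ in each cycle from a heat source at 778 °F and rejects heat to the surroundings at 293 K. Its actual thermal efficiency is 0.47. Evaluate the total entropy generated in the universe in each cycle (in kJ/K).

T_H = 778 °F → (778 − 32) × 5/9 = 414.44 °C = 687.59 K.
W = η·Q_H = 0.47 × 821 = 385.9 kJ, so Q_C = Q_H − W = 435.1 kJ.
Entropy balance on the reservoirs: −Q_H/T_H = -1.194 kJ/K, +Q_C/T_C = 1.485 kJ/K.
ΔS_univ = −Q_H/T_H + Q_C/T_C = 0.2911 kJ/K (> 0, since η = 0.47 < η_Carnot = 0.574).

ΔS_univ ≈ 0.2911 kJ/K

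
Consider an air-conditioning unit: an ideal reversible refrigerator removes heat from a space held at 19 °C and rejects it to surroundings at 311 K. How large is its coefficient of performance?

T_C = 19 °C → 19 + 273.15 = 292.15 K.
Carnot COP: COP_R = T_C/(T_H − T_C) = 292.15/(311.00 − 292.15) = 15.50.

COP_R ≈ 15.50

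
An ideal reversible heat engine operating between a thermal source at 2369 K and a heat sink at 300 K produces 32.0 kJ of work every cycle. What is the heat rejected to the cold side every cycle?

Q_C ≈ 4.640 kJ

For a reversible engine, η = 1 − T_C/T_H = 1 − 300.00/2369.00 = 0.8734.
Since Q_C/Q_H = T_C/T_H and Q_H = W/η, Q_C = W·T_C/(T_H − T_C) = 32.0 × 300.00/2069.00 = 4.640 kJ.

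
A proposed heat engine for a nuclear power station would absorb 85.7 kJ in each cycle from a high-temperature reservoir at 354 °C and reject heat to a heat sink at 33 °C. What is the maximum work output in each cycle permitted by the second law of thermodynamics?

T_H = 354 °C → 354 + 273.15 = 627.15 K.
T_C = 33 °C → 33 + 273.15 = 306.15 K.
No engine can exceed the Carnot limit: η_max = 1 − T_C/T_H = 1 − 306.15/627.15 = 0.5118.
W_max = η_max · Q_H = 0.5118 × 85.7 = 43.9 kJ.

W_max ≈ 43.9 kJ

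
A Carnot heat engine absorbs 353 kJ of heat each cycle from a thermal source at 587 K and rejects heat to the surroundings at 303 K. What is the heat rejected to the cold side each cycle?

Carnot efficiency: η = 1 − T_C/T_H = 1 − 303.00/587.00 = 0.4838.
For a reversible cycle Q_C/Q_H = T_C/T_H, so Q_C = 353 × 303.00/587.00 = 182.2 kJ.

Q_C ≈ 182.2 kJ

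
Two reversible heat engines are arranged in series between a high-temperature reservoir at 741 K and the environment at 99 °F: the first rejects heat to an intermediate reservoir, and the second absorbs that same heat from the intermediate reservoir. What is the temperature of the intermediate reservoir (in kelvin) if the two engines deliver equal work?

T_m ≈ 526 K

T_C = 99 °F → (99 − 32) × 5/9 = 37.22 °C = 310.37 K.
For reversible stages Q_m = Q_H·(T_m/T_H). Setting W₁ = Q_H(1 − T_m/T_H) equal to W₂ = Q_m(1 − T_C/T_m) = Q_H·(T_m − T_C)/T_H gives T_H − T_m = T_m − T_C, so T_m = (T_H + T_C)/2 = (741.00 + 310.37)/2 = 526 K.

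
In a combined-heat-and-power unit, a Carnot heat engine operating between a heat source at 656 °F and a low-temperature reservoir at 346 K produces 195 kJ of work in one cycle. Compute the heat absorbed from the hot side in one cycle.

T_H = 656 °F → (656 − 32) × 5/9 = 346.67 °C = 619.82 K.
Since the cycle is reversible, η = 1 − T_C/T_H = 1 − 346.00/619.82 = 0.4418.
Q_H = W/η = 195/0.4418 = 441 kJ.

Q_H ≈ 441 kJ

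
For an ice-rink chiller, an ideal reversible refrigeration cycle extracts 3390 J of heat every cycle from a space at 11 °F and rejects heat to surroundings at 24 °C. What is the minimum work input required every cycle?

W_in ≈ 462 J

T_H = 24 °C → 24 + 273.15 = 297.15 K.
T_C = 11 °F → (11 − 32) × 5/9 = -11.67 °C = 261.48 K.
COP_R = T_C/(T_H − T_C) = 261.48/35.67 = 7.3313.
W = Q_C/COP_R = 3390/7.3313 = 462 J.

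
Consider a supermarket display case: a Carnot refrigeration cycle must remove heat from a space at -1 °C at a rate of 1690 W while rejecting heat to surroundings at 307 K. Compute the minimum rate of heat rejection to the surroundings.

Q̇_H ≈ 1910 W

T_C = -1 °C → -1 + 273.15 = 272.15 K.
For a reversible cycle Q_H/Q_C = T_H/T_C, so Q_H = Q_C·T_H/T_C = 1690 × 307.00/272.15 = 1910 W.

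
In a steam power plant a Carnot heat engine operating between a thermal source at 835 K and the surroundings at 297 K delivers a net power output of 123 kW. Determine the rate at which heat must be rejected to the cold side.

Q̇_C ≈ 67.90 kW

For a reversible engine, η = 1 − T_C/T_H = 1 − 297.00/835.00 = 0.6443.
Since Q_C/Q_H = T_C/T_H and Q_H = W/η, Q_C = W·T_C/(T_H − T_C) = 123 × 297.00/538.00 = 67.90 kW.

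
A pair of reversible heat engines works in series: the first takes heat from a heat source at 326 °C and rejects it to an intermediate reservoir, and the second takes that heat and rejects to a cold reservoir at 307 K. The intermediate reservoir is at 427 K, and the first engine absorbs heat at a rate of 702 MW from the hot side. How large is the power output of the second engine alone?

Ẇ₂ ≈ 141 MW

T_H = 326 °C → 326 + 273.15 = 599.15 K.
Heat entering the second stage: Q_m = Q_H·(T_m/T_H) = 702 × 427.00/599.15 = 500 MW.
Second-stage efficiency η₂ = 1 − T_C/T_m = 1 − 307.00/427.00 = 0.2810, so W₂ = η₂·Q_m = 141 MW.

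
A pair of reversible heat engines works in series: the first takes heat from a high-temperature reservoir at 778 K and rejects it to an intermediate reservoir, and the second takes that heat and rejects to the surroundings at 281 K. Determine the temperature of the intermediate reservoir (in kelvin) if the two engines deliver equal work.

For reversible stages Q_m = Q_H·(T_m/T_H). Setting W₁ = Q_H(1 − T_m/T_H) equal to W₂ = Q_m(1 − T_C/T_m) = Q_H·(T_m − T_C)/T_H gives T_H − T_m = T_m − T_C, so T_m = (T_H + T_C)/2 = (778.00 + 281.00)/2 = 530 K.

T_m ≈ 530 K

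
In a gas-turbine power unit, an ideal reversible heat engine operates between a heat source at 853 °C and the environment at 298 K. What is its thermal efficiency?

η ≈ 0.735

T_H = 853 °C → 853 + 273.15 = 1126.15 K.
Since the cycle is reversible, η = 1 − T_C/T_H = 1 − 298.00/1126.15 = 0.735.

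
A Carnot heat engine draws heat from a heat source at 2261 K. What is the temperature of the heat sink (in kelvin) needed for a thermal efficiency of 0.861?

T_C ≈ 314 K

From η = 1 − T_C/T_H, T_C = T_H·(1 − η) = 2261.00 × (1 − 0.861) = 314 K.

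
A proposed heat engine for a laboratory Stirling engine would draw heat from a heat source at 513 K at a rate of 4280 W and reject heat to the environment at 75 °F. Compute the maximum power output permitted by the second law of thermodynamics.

T_C = 75 °F → (75 − 32) × 5/9 = 23.89 °C = 297.04 K.
The second-law ceiling is the Carnot efficiency, η_max = 1 − T_C/T_H = 1 − 297.04/513.00 = 0.4210.
W_max = η_max · Q_H = 0.4210 × 4280 = 1800 W.

Ẇ_max ≈ 1800 W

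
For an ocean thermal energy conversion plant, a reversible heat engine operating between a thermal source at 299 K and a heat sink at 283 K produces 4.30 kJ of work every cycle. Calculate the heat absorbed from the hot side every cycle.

Q_H ≈ 80.4 kJ

η_rev = 1 − T_C/T_H = 1 − 283.00/299.00 = 0.0535.
Q_H = W/η = 4.30/0.0535 = 80.4 kJ.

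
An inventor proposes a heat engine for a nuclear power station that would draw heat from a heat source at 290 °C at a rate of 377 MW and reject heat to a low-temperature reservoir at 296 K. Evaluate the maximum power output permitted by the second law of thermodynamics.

T_H = 290 °C → 290 + 273.15 = 563.15 K.
The upper bound on efficiency is η_max = 1 − T_C/T_H = 1 − 296.00/563.15 = 0.4744.
W_max = η_max · Q_H = 0.4744 × 377 = 179 MW.

Ẇ_max ≈ 179 MW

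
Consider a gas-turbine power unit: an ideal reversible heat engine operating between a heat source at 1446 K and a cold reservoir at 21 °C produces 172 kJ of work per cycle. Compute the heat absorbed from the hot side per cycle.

T_C = 21 °C → 21 + 273.15 = 294.15 K.
Since the cycle is reversible, η = 1 − T_C/T_H = 1 − 294.15/1446.00 = 0.7966.
Q_H = W/η = 172/0.7966 = 216 kJ.

Q_H ≈ 216 kJ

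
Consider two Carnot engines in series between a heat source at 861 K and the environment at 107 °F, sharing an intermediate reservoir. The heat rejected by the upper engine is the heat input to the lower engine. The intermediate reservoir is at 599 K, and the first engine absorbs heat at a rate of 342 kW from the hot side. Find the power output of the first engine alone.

T_C = 107 °F → (107 − 32) × 5/9 = 41.67 °C = 314.82 K.
First-stage efficiency η₁ = 1 − T_m/T_H = 1 − 599.00/861.00 = 0.3043.
W₁ = η₁·Q_H = 0.3043 × 342 = 104 kW.

Ẇ₁ ≈ 104 kW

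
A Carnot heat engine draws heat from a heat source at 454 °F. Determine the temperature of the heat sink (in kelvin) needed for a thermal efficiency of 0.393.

T_C ≈ 308 K

T_H = 454 °F → (454 − 32) × 5/9 = 234.44 °C = 507.59 K.
From η = 1 − T_C/T_H, T_C = T_H·(1 − η) = 507.59 × (1 − 0.393) = 308 K.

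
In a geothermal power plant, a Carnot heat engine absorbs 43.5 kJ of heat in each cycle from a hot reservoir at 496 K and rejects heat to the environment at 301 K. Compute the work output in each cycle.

Since the cycle is reversible, η = 1 − T_C/T_H = 1 − 301.00/496.00 = 0.3931.
W = η·Q_H = 0.3931 × 43.5 = 17.10 kJ.

W ≈ 17.10 kJ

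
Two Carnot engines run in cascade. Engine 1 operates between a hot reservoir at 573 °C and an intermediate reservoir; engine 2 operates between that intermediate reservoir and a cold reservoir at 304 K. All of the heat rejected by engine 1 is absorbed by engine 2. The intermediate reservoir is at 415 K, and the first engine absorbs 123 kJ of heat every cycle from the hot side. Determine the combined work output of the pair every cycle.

W_total ≈ 78.8 kJ

T_H = 573 °C → 573 + 273.15 = 846.15 K.
Two reversible stages in series are equivalent to a single Carnot engine between T_H and T_C, so η_total = 1 − T_C/T_H = 1 − 304.00/846.15 = 0.6407.
W_total = η_total · Q_H = 0.6407 × 123 = 78.8 kJ.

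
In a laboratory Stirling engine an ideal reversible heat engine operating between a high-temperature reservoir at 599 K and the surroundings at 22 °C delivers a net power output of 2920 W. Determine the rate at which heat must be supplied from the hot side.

T_C = 22 °C → 22 + 273.15 = 295.15 K.
For a reversible engine, η = 1 − T_C/T_H = 1 − 295.15/599.00 = 0.5073.
Q_H = W/η = 2920/0.5073 = 5756 W.

Q̇_H ≈ 5756 W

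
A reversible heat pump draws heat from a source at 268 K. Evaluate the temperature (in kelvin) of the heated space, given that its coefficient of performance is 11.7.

T_H ≈ 293.0 K

COP_HP = T_H/(T_H − T_C) ⇒ T_H = T_C·COP_HP/(COP_HP − 1) = 268.00 × 11.7/(11.7 − 1) = 293.0 K.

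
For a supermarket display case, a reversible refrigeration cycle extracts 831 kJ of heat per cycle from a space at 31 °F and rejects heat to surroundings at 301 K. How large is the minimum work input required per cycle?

T_C = 31 °F → (31 − 32) × 5/9 = -0.56 °C = 272.59 K.
COP_R = T_C/(T_H − T_C) = 272.59/28.41 = 9.5965.
W = Q_C/COP_R = 831/9.5965 = 86.6 kJ.

W_in ≈ 86.6 kJ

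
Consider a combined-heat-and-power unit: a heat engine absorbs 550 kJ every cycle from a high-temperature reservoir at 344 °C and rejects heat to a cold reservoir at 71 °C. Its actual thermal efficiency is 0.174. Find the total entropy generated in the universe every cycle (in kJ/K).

T_H = 344 °C → 344 + 273.15 = 617.15 K.
T_C = 71 °C → 71 + 273.15 = 344.15 K.
W = η·Q_H = 0.174 × 550 = 95.70 kJ, so Q_C = Q_H − W = 454.3 kJ.
The hot reservoir loses entropy Q_H/T_H = 550/617.15 = 0.8912 kJ/K; the cold reservoir gains Q_C/T_C = 454.3/344.15 = 1.320 kJ/K.
ΔS_univ = −Q_H/T_H + Q_C/T_C = 0.429 kJ/K (> 0, since η = 0.174 < η_Carnot = 0.442).

ΔS_univ ≈ 0.429 kJ/K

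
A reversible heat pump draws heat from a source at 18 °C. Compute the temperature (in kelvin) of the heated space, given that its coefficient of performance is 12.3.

T_C = 18 °C → 18 + 273.15 = 291.15 K.
COP_HP = T_H/(T_H − T_C) ⇒ T_H = T_C·COP_HP/(COP_HP − 1) = 291.15 × 12.3/(12.3 − 1) = 317 K.

T_H ≈ 317 K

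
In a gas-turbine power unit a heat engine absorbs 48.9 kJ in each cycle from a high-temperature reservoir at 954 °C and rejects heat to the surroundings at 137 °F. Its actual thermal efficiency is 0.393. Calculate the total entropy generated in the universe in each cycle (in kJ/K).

ΔS_univ ≈ 0.04970 kJ/K

T_H = 954 °C → 954 + 273.15 = 1227.15 K.
T_C = 137 °F → (137 − 32) × 5/9 = 58.33 °C = 331.48 K.
W = η·Q_H = 0.393 × 48.9 = 19.22 kJ, so Q_C = Q_H − W = 29.68 kJ.
Reservoir entropy changes: ΔS_H = −Q_H/T_H = −48.9/1227.15 = -0.03985 kJ/K and ΔS_C = +Q_C/T_C = 29.68/331.48 = 0.08954 kJ/K.
ΔS_univ = −Q_H/T_H + Q_C/T_C = 0.04970 kJ/K (> 0, since η = 0.393 < η_Carnot = 0.730).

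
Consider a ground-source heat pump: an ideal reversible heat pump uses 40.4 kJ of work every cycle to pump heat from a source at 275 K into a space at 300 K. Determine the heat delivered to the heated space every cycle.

Q_H ≈ 484.8 kJ

Reversible heating COP: COP_HP = T_H/(T_H − T_C) = 300.00/25.00 = 12.0000.
Q_H = COP_HP · W = 12.0000 × 40.4 = 484.8 kJ.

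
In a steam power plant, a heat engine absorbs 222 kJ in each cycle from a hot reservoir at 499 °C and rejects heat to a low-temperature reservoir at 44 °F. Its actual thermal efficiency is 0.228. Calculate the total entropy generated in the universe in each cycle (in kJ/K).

ΔS_univ ≈ 0.325 kJ/K

T_H = 499 °C → 499 + 273.15 = 772.15 K.
T_C = 44 °F → (44 − 32) × 5/9 = 6.67 °C = 279.82 K.
W = η·Q_H = 0.228 × 222 = 50.62 kJ, so Q_C = Q_H − W = 171.4 kJ.
The hot reservoir loses entropy Q_H/T_H = 222/772.15 = 0.2875 kJ/K; the cold reservoir gains Q_C/T_C = 171.4/279.82 = 0.6125 kJ/K.
ΔS_univ = −Q_H/T_H + Q_C/T_C = 0.325 kJ/K (> 0, since η = 0.228 < η_Carnot = 0.638).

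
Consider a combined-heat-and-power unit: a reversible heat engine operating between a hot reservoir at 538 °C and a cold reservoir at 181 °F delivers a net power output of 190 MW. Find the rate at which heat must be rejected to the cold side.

T_H = 538 °C → 538 + 273.15 = 811.15 K.
T_C = 181 °F → (181 − 32) × 5/9 = 82.78 °C = 355.93 K.
For a reversible engine, η = 1 − T_C/T_H = 1 − 355.93/811.15 = 0.5612.
Since Q_C/Q_H = T_C/T_H and Q_H = W/η, Q_C = W·T_C/(T_H − T_C) = 190 × 355.93/455.22 = 149 MW.

Q̇_C ≈ 149 MW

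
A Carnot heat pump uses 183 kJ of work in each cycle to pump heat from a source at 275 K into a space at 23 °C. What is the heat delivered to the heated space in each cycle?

Q_H ≈ 2562 kJ

T_H = 23 °C → 23 + 273.15 = 296.15 K.
For a reversible heat pump, COP_HP = T_H/(T_H − T_C) = 296.15/21.15 = 14.0024.
Q_H = COP_HP · W = 14.0024 × 183 = 2562 kJ.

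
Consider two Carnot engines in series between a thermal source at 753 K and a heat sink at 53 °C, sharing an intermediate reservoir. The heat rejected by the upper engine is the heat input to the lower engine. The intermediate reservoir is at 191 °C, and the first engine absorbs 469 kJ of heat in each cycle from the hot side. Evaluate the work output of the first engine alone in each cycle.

W₁ ≈ 180 kJ

T_C = 53 °C → 53 + 273.15 = 326.15 K.
T_m = 191 °C → 191 + 273.15 = 464.15 K.
First-stage efficiency η₁ = 1 − T_m/T_H = 1 − 464.15/753.00 = 0.3836.
W₁ = η₁·Q_H = 0.3836 × 469 = 180 kJ.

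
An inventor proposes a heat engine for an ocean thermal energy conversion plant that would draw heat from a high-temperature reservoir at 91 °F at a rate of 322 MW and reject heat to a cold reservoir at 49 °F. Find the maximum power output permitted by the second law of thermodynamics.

Ẇ_max ≈ 24.56 MW

T_H = 91 °F → (91 − 32) × 5/9 = 32.78 °C = 305.93 K.
T_C = 49 °F → (49 − 32) × 5/9 = 9.44 °C = 282.59 K.
By the Carnot theorem, η_max = 1 − T_C/T_H = 1 − 282.59/305.93 = 0.0763.
W_max = η_max · Q_H = 0.0763 × 322 = 24.56 MW.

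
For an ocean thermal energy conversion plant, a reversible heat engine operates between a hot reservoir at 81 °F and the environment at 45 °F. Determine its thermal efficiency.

η ≈ 0.0666

T_H = 81 °F → (81 − 32) × 5/9 = 27.22 °C = 300.37 K.
T_C = 45 °F → (45 − 32) × 5/9 = 7.22 °C = 280.37 K.
Carnot efficiency: η = 1 − T_C/T_H = 1 − 280.37/300.37 = 0.0666.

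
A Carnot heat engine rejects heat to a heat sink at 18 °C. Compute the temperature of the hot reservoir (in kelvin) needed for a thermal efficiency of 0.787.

T_H ≈ 1370 K

T_C = 18 °C → 18 + 273.15 = 291.15 K.
From η = 1 − T_C/T_H, solving for T_H gives T_H = T_C/(1 − η) = 291.15/(1 − 0.787) = 1370 K.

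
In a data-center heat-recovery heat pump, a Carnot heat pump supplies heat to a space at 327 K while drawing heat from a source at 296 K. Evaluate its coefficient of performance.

COP_HP ≈ 10.55

For a reversible heat pump, COP_HP = T_H/(T_H − T_C) = 327.00/(327.00 − 296.00) = 10.55.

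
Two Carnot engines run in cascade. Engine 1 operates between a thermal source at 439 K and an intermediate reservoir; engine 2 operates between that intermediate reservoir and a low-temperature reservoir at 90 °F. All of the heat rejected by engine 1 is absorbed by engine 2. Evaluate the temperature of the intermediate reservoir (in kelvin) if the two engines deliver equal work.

T_C = 90 °F → (90 − 32) × 5/9 = 32.22 °C = 305.37 K.
For reversible stages Q_m = Q_H·(T_m/T_H). Setting W₁ = Q_H(1 − T_m/T_H) equal to W₂ = Q_m(1 − T_C/T_m) = Q_H·(T_m − T_C)/T_H gives T_H − T_m = T_m − T_C, so T_m = (T_H + T_C)/2 = (439.00 + 305.37)/2 = 372.2 K.

T_m ≈ 372.2 K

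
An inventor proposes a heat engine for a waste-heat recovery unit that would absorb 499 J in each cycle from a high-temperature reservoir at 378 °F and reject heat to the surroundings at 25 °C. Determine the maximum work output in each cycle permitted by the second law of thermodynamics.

W_max ≈ 179 J

T_H = 378 °F → (378 − 32) × 5/9 = 192.22 °C = 465.37 K.
T_C = 25 °C → 25 + 273.15 = 298.15 K.
The upper bound on efficiency is η_max = 1 − T_C/T_H = 1 − 298.15/465.37 = 0.3593.
W_max = η_max · Q_H = 0.3593 × 499 = 179 J.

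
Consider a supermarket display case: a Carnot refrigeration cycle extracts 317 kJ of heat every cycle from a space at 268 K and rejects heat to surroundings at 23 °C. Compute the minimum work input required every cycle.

T_H = 23 °C → 23 + 273.15 = 296.15 K.
COP_R = T_C/(T_H − T_C) = 268.00/28.15 = 9.5204.
W = Q_C/COP_R = 317/9.5204 = 33.3 kJ.

W_in ≈ 33.3 kJ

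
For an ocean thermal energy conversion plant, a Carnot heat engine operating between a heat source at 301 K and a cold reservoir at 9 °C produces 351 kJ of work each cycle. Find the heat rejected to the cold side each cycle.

T_C = 9 °C → 9 + 273.15 = 282.15 K.
Since the cycle is reversible, η = 1 − T_C/T_H = 1 − 282.15/301.00 = 0.0626.
Since Q_C/Q_H = T_C/T_H and Q_H = W/η, Q_C = W·T_C/(T_H − T_C) = 351 × 282.15/18.85 = 5250 kJ.

Q_C ≈ 5250 kJ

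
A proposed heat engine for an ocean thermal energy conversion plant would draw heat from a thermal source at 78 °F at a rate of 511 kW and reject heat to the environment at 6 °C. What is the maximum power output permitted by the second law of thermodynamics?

Ẇ_max ≈ 33.5 kW

T_H = 78 °F → (78 − 32) × 5/9 = 25.56 °C = 298.71 K.
T_C = 6 °C → 6 + 273.15 = 279.15 K.
The second-law ceiling is the Carnot efficiency, η_max = 1 − T_C/T_H = 1 − 279.15/298.71 = 0.0655.
W_max = η_max · Q_H = 0.0655 × 511 = 33.5 kW.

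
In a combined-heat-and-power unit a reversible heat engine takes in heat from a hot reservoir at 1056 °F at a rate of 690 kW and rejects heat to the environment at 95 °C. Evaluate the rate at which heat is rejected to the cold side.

T_H = 1056 °F → (1056 − 32) × 5/9 = 568.89 °C = 842.04 K.
T_C = 95 °C → 95 + 273.15 = 368.15 K.
For a reversible engine, η = 1 − T_C/T_H = 1 − 368.15/842.04 = 0.5628.
For a reversible cycle Q_C/Q_H = T_C/T_H, so Q_C = 690 × 368.15/842.04 = 302 kW.

Q̇_C ≈ 302 kW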